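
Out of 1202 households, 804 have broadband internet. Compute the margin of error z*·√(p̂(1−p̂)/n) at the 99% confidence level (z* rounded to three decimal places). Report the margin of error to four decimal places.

Sample proportion p̂ = 804/1202 = 0.66889.
SE = √(p̂(1−p̂)/n) = √(0.221478/1202) = 0.013574.
z* = 2.576 at the 99% level.
Margin of error = z*·SE = 2.576 × 0.013574 = 0.0350.

ME = 0.0350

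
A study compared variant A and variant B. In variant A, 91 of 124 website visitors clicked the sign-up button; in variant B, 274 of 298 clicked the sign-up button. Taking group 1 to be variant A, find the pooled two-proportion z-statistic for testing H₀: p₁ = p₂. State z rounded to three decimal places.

z = -5.081

Sample proportions: p̂₁ = 91/124 = 0.73387 and p̂₂ = 274/298 = 0.91946.
Pooling: p̂ = 365/422 = 0.86493.
Pooled SE = √[0.1168269·0.01142022] ≈ 0.036527.
z = -0.18559/0.036527 = -5.081.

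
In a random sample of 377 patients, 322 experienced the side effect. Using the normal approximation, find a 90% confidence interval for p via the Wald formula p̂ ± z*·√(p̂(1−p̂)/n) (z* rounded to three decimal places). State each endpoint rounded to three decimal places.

The sample proportion is 322/377 = 0.85411.
SE = √(p̂(1−p̂)/n) = √(0.124605/377) = 0.018180.
z* = 1.645 at the 90% level.
Margin of error: 1.645 × 0.018180 = 0.02991.
CI: 0.85411 ± 0.02991 = (0.824, 0.884).

(0.824, 0.884)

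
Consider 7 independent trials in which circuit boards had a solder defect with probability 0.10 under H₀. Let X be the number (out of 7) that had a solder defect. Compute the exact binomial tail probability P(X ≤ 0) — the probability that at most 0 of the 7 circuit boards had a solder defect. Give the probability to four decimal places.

P = 0.4783

X ~ Binomial(n=7, p=0.10).
P(X ≤ 0) = C(7,0)·0.10^0·0.90^7.
= 0.478297 = 0.4783.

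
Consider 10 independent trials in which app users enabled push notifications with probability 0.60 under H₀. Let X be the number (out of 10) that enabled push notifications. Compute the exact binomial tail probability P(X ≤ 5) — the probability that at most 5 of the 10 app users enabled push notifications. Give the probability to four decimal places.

P = 0.3669

X is binomial with n = 10 and p = 0.60.
P(X ≤ 5) = Σ_{j=0}^{5} C(10,j)·0.60^j·0.40^{10−j}.
= 0.000105 + 0.001573 + 0.010617 + 0.042467 + 0.111477 + 0.200658 = 0.3669.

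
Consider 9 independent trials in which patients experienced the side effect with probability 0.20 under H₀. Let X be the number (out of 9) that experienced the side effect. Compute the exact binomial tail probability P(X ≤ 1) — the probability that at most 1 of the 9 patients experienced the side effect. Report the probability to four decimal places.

X is binomial with n = 9 and p = 0.20.
P(X ≤ 1) = C(9,0)·0.20^0·0.80^9 + C(9,1)·0.20^1·0.80^8.
= 0.134218 + 0.301990 = 0.4362.

P = 0.4362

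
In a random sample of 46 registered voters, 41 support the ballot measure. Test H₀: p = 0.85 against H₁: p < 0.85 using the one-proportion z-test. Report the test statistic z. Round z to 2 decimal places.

With x = 41 successes in n = 46, p̂ = 0.89130.
SE₀ = √(0.85·0.15/46) = 0.052647.
Test statistic: z = 0.04130/0.052647 = 0.78.

z = 0.78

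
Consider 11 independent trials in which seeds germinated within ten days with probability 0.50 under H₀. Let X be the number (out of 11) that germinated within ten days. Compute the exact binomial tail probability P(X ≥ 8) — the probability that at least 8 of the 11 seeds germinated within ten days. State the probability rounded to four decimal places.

P = 0.1133

X ~ Binomial(n=11, p=0.50).
P(X ≥ 8) = C(11,8)·0.50^8·0.50^3 + C(11,9)·0.50^9·0.50^2 + C(11,10)·0.50^10·0.50^1 + C(11,11)·0.50^11·0.50^0.
= 0.080566 + 0.026855 + 0.005371 + 0.000488 = 0.1133.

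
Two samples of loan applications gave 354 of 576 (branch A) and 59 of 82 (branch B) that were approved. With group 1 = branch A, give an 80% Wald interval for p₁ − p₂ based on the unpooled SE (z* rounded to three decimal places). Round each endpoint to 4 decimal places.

(-0.1736, -0.0362)

p̂₁ = 354/576 = 0.61458, p̂₂ = 59/82 = 0.71951; p̂₁ − p̂₂ = -0.10493.
Unpooled SE = √(p̂₁(1−p̂₁)/n₁ + p̂₂(1−p̂₂)/n₂) = √(0.000411234 + 0.002461151) = 0.053595.
z* = 1.282 at the 80% level. Margin of error = 0.06871.
Interval: -0.10493 ± 0.06871 → (-0.1736, -0.0362).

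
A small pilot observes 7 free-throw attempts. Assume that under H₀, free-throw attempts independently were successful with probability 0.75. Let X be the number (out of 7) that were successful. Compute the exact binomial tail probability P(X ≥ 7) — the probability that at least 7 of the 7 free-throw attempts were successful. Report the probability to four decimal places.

X is binomial with n = 7 and p = 0.75.
P(X ≥ 7) = C(7,7)·0.75^7·0.25^0.
= 0.133484 = 0.1335.

P = 0.1335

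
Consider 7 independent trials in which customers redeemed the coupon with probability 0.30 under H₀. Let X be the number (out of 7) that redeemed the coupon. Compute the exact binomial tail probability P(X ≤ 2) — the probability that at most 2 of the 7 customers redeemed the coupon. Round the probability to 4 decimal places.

P = 0.6471

X ~ Binomial(n=7, p=0.30).
P(X ≤ 2) = C(7,0)·0.30^0·0.70^7 + C(7,1)·0.30^1·0.70^6 + C(7,2)·0.30^2·0.70^5.
= 0.082354 + 0.247063 + 0.317652 = 0.6471.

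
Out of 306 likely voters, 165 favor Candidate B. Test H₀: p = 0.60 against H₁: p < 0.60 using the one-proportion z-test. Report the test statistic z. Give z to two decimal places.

z = -2.17

The sample proportion is 165/306 = 0.53922.
SE₀ = √(0.60·0.40/306) = 0.028006.
Test statistic: z = -0.06078/0.028006 = -2.17.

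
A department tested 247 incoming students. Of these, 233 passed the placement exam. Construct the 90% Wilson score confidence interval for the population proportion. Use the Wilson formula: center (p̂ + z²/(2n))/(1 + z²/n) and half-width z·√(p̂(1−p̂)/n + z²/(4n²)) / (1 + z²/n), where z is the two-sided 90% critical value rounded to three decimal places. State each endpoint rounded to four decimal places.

(0.9140, 0.9631)

p̂ = 233/247 = 0.94332; z = 1.645, so z² = 2.706025.
1 + z²/n = 1.010956.
Adjusted center: (0.94332 + z²/(2n))/1.010956 = 0.93852.
Radicand: p̂(1−p̂)/n + z²/(4n²) = 0.000216468 + 0.000011089 = 0.000227557.
Half-width = 1.645·√0.000227557/1.010956 = 0.02455.
CI: 0.93852 ± 0.02455 = (0.9140, 0.9631).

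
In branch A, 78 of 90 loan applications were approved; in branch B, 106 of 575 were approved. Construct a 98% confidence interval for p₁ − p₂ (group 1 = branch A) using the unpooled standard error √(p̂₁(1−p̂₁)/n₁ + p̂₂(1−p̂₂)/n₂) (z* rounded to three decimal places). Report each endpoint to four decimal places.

p̂₁ = 0.86667, p̂₂ = 0.18435, so the observed difference is 0.68232.
SE = √(0.001283951 + 0.000261502) = √0.001545453 = 0.039312.
The 98% critical value is z* = 2.326. Margin = 2.326·0.039312 = 0.09144.
So the interval runs from 0.5909 to 0.7738.

(0.5909, 0.7738)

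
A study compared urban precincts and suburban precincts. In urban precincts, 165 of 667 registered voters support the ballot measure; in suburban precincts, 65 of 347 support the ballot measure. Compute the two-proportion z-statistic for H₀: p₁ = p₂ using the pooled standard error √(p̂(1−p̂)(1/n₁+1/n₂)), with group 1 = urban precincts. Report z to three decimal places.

z = 2.167

Sample proportions: p̂₁ = 165/667 = 0.24738 and p̂₂ = 65/347 = 0.18732.
Pooled p̂ = (165+65)/(667+347) = 230/1014 = 0.22682.
Pooled SE = √[0.1753751·0.00438109] ≈ 0.027719.
z = 0.06006/0.027719 = 2.167.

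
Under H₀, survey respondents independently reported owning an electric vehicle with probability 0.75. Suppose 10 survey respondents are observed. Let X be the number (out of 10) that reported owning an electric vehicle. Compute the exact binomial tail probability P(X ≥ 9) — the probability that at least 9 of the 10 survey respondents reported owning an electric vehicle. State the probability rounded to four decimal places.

P = 0.2440

X is binomial with n = 10 and p = 0.75.
P(X ≥ 9) = C(10,9)·0.75^9·0.25^1 + C(10,10)·0.75^10·0.25^0.
= 0.187712 + 0.056314 = 0.2440.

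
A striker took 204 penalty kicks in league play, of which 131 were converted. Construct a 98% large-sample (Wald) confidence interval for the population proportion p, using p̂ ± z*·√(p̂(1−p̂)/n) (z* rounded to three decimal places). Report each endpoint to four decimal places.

p̂ = 131/204 = 0.64216.
Standard error of p̂: √(0.229791/204) = √0.001126429 = 0.033562.
For 98% confidence, z* = 2.326.
Margin = 2.326·0.033562 = 0.07807.
CI: 0.64216 ± 0.07807 = (0.5641, 0.7202).

(0.5641, 0.7202)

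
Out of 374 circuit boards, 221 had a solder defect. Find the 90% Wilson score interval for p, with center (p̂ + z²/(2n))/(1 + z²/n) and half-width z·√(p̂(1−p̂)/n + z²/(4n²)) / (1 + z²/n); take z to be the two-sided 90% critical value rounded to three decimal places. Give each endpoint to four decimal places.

Here p̂ = 221/374 = 0.59091 and z = 1.645 (z² = 2.706025).
Denominator 1 + z²/n = 1 + 2.706025/374 = 1.007235.
Center = (0.59091 + 0.003618)/1.007235 = 0.59026.
Radicand: p̂(1−p̂)/n + z²/(4n²) = 0.000646352 + 0.000004836 = 0.000651188.
Half-width = 1.645·√0.000651188/1.007235 = 0.04168.
CI: 0.59026 ± 0.04168 = (0.5486, 0.6319).

(0.5486, 0.6319)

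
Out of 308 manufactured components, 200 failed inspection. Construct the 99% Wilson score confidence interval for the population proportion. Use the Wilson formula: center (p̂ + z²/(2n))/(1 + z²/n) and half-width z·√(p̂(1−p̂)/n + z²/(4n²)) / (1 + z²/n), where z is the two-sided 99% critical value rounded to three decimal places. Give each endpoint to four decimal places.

(0.5768, 0.7156)

Here p̂ = 200/308 = 0.64935 and z = 2.576 (z² = 6.635776).
1 + z²/n = 1.021545.
Adjusted center: (0.64935 + z²/(2n))/1.021545 = 0.64620.
Radicand: p̂(1−p̂)/n + z²/(4n²) = 0.000739267 + 0.000017488 = 0.000756755.
Half-width = z·√(radicand)/denom = 2.576·0.027509/1.021545 = 0.06937.
So the interval runs from 0.5768 to 0.7156.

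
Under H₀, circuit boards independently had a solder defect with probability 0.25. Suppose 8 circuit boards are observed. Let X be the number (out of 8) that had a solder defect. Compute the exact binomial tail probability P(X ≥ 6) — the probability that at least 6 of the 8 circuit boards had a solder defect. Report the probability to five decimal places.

X is binomial with n = 8 and p = 0.25.
P(X ≥ 6) = C(8,6)·0.25^6·0.75^2 + C(8,7)·0.25^7·0.75^1 + C(8,8)·0.25^8·0.75^0.
= 0.003845 + 0.000366 + 0.000015 = 0.00423.

P = 0.00423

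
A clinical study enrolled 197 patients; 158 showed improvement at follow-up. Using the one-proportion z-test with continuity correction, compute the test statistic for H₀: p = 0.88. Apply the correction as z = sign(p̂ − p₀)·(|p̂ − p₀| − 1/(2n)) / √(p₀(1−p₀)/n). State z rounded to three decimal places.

z = -3.258

The sample proportion is 158/197 = 0.80203. p̂ − p₀ = -0.077970.
Continuity correction 1/(2n) = 1/394 = 0.002538.
Corrected numerator: |-0.077970| − 0.002538 = 0.075432.
SE₀ = √(0.88·0.12/197) = 0.023153.
z = −0.075432/0.023153 = -3.258.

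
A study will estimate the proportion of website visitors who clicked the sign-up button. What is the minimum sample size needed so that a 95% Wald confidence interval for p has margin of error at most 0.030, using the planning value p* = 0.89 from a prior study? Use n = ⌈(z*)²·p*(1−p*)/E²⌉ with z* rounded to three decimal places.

For 95% confidence, z* = 1.960.
p*(1−p*) = 0.89·0.11 = 0.0979.
(z*)²·p*(1−p*)/E² = 3.841600·0.0979/0.000900 = 417.881.
Rounding up, n = 418.

n = 418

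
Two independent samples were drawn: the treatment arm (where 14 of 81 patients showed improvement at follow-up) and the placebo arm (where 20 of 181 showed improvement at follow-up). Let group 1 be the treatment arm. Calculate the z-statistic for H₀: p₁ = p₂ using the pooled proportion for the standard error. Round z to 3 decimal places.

z = 1.388

p̂₁ = 14/81 = 0.17284, p̂₂ = 20/181 = 0.11050.
Pooled p̂ = (14+20)/(81+181) = 34/262 = 0.12977.
SE = √[p̂(1−p̂)(1/n₁+1/n₂)] = √[0.12977·0.87023·(1/81+1/181)] ≈ 0.044924.
z = (p̂₁ − p̂₂)/SE = (0.17284 − 0.11050)/0.044924 = 0.06234/0.044924 = 1.388.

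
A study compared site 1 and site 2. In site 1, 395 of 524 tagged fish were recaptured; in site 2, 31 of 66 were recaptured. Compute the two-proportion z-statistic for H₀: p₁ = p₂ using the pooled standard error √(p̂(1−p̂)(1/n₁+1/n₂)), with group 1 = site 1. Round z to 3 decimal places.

z = 4.856

Sample proportions: p̂₁ = 395/524 = 0.75382 and p̂₂ = 31/66 = 0.46970.
Pooled p̂ = (395+31)/(524+66) = 426/590 = 0.72203.
Pooled SE = √[0.2007009·0.01705991] ≈ 0.058514.
z = (p̂₁ − p̂₂)/SE = (0.75382 − 0.46970)/0.058514 = 0.28412/0.058514 = 4.856.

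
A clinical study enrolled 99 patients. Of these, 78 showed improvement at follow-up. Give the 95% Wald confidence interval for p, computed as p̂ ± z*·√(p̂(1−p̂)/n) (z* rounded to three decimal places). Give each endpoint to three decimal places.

(0.707, 0.868)

With x = 78 successes in n = 99, p̂ = 0.78788.
Standard error of p̂: √(0.167126/99) = √0.001688139 = 0.041087.
For 95% confidence, z* = 1.960.
Margin of error: 1.960 × 0.041087 = 0.08053.
Interval: 0.78788 ± 0.08053 → (0.707, 0.868).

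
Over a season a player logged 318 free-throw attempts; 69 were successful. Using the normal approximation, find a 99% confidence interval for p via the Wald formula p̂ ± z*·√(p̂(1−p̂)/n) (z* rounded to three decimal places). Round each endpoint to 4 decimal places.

The sample proportion is 69/318 = 0.21698.
Standard error of p̂: √(0.169900/318) = √0.000534278 = 0.023114.
z* = 2.576 at the 99% level.
Margin = 2.576·0.023114 = 0.05954.
Interval: 0.21698 ± 0.05954 → (0.1574, 0.2765).

(0.1574, 0.2765)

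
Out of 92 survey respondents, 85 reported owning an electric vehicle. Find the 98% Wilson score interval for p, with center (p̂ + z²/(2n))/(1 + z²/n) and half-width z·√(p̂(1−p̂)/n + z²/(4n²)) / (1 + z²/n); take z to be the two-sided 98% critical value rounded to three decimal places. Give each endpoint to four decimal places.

(0.8336, 0.9671)

Here p̂ = 85/92 = 0.92391 and z = 2.326 (z² = 5.410276).
1 + z²/n = 1.058807.
Adjusted center: (0.92391 + z²/(2n))/1.058807 = 0.90037.
Radicand: p̂(1−p̂)/n + z²/(4n²) = 0.000764106 + 0.000159803 = 0.000923909.
Half-width = z·√(radicand)/denom = 2.326·0.030396/1.058807 = 0.06677.
Interval: 0.90037 ± 0.06677 → (0.8336, 0.9671).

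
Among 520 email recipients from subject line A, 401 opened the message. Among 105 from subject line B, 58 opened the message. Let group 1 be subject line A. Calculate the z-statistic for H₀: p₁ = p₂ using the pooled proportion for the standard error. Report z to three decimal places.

Sample proportions: p̂₁ = 401/520 = 0.77115 and p̂₂ = 58/105 = 0.55238.
Pooled p̂ = (401+58)/(520+105) = 459/625 = 0.73440.
Pooled SE = √[0.1950566·0.01144689] ≈ 0.047252.
z = (p̂₁ − p̂₂)/SE = (0.77115 − 0.55238)/0.047252 = 0.21877/0.047252 = 4.630.

z = 4.630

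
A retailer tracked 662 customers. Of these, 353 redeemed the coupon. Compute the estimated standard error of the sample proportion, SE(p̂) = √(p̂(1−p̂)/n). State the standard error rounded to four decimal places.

SE = 0.0194

Sample proportion p̂ = 353/662 = 0.53323.
p̂(1−p̂) = 0.53323·0.46677 = 0.248896.
Dividing by n and taking the root: √0.000375976 = 0.0194.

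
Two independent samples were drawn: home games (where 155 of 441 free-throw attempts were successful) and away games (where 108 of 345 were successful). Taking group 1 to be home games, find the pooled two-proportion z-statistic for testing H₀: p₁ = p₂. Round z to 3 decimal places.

p̂₁ = 155/441 = 0.35147, p̂₂ = 108/345 = 0.31304.
Pooled p̂ = (155+108)/(441+345) = 263/786 = 0.33461.
Pooled SE = √[0.2226447·0.00516612] ≈ 0.033915.
z = (p̂₁ − p̂₂)/SE = (0.35147 − 0.31304)/0.033915 = 0.03843/0.033915 = 1.133.

z = 1.133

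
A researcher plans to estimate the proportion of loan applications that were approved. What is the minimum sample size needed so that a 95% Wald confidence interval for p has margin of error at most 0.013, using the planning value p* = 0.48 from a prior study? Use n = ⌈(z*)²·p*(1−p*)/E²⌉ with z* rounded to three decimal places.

For 95% confidence, z* = 1.960.
p*(1−p*) = 0.48·0.52 = 0.2496.
Required n before rounding: 3.841600 × 0.2496 / 0.013² = 5673.748.
Rounding up, n = 5674.

n = 5674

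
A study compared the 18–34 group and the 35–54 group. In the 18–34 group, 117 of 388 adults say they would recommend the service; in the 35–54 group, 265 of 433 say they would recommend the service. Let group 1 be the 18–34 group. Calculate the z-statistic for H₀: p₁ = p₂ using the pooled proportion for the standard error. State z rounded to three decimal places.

p̂₁ = 117/388 = 0.30155, p̂₂ = 265/433 = 0.61201.
Pooled p̂ = (117+265)/(388+433) = 382/821 = 0.46529.
SE = √[p̂(1−p̂)(1/n₁+1/n₂)] = √[0.46529·0.53471·(1/388+1/433)] ≈ 0.034868.
z = -0.31046/0.034868 = -8.904.

z = -8.904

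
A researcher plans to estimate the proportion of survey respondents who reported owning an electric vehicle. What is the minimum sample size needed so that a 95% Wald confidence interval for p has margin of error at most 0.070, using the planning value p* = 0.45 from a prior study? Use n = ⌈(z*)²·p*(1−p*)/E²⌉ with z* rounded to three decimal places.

n = 195

For 95% confidence, z* = 1.960.
p*(1−p*) = 0.2475.
(z*)²·p*(1−p*)/E² = 3.841600·0.2475/0.004900 = 194.040.
⌈194.040⌉ = 195.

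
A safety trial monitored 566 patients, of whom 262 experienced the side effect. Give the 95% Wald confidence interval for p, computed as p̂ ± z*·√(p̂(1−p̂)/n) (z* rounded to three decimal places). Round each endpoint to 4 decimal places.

p̂ = 262/566 = 0.46290.
SE(p̂) = √(0.46290·0.53710/566) = 0.020959.
z* = 1.960 at the 95% level.
Margin = 1.960·0.020959 = 0.04108.
CI: 0.46290 ± 0.04108 = (0.4218, 0.5040).

(0.4218, 0.5040)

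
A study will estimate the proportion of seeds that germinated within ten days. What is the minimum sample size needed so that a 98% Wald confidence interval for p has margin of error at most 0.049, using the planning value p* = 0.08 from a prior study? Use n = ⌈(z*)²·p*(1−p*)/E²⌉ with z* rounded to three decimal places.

For 98% confidence, z* = 2.326.
p*(1−p*) = 0.0736.
Required n before rounding: 5.410276 × 0.0736 / 0.049² = 165.846.
Rounding up, n = 166.

n = 166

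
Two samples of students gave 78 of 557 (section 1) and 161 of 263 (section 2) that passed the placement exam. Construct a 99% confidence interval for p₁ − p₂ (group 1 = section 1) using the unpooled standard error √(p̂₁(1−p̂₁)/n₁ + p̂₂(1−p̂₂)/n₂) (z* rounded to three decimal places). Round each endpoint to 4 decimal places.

p̂₁ = 78/557 = 0.14004, p̂₂ = 161/263 = 0.61217; p̂₁ − p̂₂ = -0.47213.
SE = √(0.000216204 + 0.000902732) = √0.001118936 = 0.033451.
The 99% critical value is z* = 2.576. Margin = 2.576·0.033451 = 0.08617.
Interval: -0.47213 ± 0.08617 → (-0.5583, -0.3860).

(-0.5583, -0.3860)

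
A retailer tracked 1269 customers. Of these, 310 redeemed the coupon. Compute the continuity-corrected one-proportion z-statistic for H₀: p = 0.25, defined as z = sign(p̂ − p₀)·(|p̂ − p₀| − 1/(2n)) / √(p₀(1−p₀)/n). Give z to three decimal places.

Sample proportion p̂ = 310/1269 = 0.24429. p̂ − p₀ = -0.005713.
Continuity correction 1/(2n) = 1/2538 = 0.000394.
Corrected numerator: |-0.005713| − 0.000394 = 0.005319.
Null standard error: √(0.25·0.75/1269) = √0.000147754 = 0.012155.
z = −0.005319/0.012155 = -0.438.

z = -0.438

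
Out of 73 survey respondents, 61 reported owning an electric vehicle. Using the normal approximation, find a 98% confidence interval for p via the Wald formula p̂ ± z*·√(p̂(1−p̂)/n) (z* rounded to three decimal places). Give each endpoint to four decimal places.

The sample proportion is 61/73 = 0.83562.
Standard error of p̂: √(0.137362/73) = √0.001881666 = 0.043378.
For 98% confidence, z* = 2.326.
Margin = 2.326·0.043378 = 0.10090.
CI: 0.83562 ± 0.10090 = (0.7347, 0.9365).

(0.7347, 0.9365)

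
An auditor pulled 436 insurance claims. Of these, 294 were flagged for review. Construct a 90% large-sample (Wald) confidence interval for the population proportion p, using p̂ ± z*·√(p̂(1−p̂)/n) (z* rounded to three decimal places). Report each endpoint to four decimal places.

With x = 294 successes in n = 436, p̂ = 0.67431.
Standard error of p̂: √(0.219615/436) = √0.000503705 = 0.022443.
z* = 1.645 at the 90% level.
Margin = 1.645·0.022443 = 0.03692.
So the interval runs from 0.6374 to 0.7112.

(0.6374, 0.7112)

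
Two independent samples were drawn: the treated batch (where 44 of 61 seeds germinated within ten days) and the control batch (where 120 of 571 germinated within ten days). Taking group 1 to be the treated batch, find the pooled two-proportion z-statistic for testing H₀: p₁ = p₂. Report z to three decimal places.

Sample proportions: p̂₁ = 44/61 = 0.72131 and p̂₂ = 120/571 = 0.21016.
Pooled p̂ = (44+120)/(61+571) = 164/632 = 0.25949.
SE = √[p̂(1−p̂)(1/n₁+1/n₂)] = √[0.25949·0.74051·(1/61+1/571)] ≈ 0.059048.
z = (p̂₁ − p̂₂)/SE = (0.72131 − 0.21016)/0.059048 = 0.51115/0.059048 = 8.657.

z = 8.657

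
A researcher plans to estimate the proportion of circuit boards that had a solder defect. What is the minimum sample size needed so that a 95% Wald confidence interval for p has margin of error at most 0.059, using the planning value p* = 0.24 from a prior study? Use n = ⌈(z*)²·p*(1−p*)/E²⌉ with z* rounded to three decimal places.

n = 202

The 95% critical value is z* = 1.960.
p*(1−p*) = 0.24·0.76 = 0.1824.
(z*)²·p*(1−p*)/E² = 3.841600·0.1824/0.003481 = 201.295.
⌈201.295⌉ = 202.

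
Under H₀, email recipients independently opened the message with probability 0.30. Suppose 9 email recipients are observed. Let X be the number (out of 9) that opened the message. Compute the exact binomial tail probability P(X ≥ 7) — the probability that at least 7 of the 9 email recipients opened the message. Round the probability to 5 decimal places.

P = 0.00429

X ~ Binomial(n=9, p=0.30).
P(X ≥ 7) = C(9,7)·0.30^7·0.70^2 + C(9,8)·0.30^8·0.70^1 + C(9,9)·0.30^9·0.70^0.
= 0.003858 + 0.000413 + 0.000020 = 0.00429.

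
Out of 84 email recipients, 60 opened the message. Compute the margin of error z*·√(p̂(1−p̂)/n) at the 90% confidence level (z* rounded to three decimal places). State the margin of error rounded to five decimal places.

The sample proportion is 60/84 = 0.71429.
Standard error of p̂: √(0.204082/84) = √0.002429543 = 0.049290.
z* = 1.645 at the 90% level.
Margin of error = z*·SE = 1.645 × 0.049290 = 0.08108.

ME = 0.08108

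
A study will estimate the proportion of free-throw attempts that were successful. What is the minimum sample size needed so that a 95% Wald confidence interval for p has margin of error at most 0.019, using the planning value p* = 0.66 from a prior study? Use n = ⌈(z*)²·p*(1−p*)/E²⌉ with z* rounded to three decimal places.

n = 2388

The 95% critical value is z* = 1.960.
p*(1−p*) = 0.66·0.34 = 0.2244.
(z*)²·p*(1−p*)/E² = 3.841600·0.2244/0.000361 = 2387.964.
⌈2387.964⌉ = 2388.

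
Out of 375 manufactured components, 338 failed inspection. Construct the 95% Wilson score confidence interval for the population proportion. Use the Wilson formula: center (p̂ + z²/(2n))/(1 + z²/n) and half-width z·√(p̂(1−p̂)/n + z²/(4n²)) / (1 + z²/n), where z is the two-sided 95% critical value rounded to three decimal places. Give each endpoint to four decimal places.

p̂ = 338/375 = 0.90133; z = 1.960, so z² = 3.841600.
Denominator 1 + z²/n = 1 + 3.841600/375 = 1.010244.
Center = (0.90133 + 0.005122)/1.010244 = 0.89726.
Radicand: p̂(1−p̂)/n + z²/(4n²) = 0.000237151 + 0.000006830 = 0.000243981.
Half-width = z·√(radicand)/denom = 1.960·0.015620/1.010244 = 0.03030.
CI: 0.89726 ± 0.03030 = (0.8670, 0.9276).

(0.8670, 0.9276)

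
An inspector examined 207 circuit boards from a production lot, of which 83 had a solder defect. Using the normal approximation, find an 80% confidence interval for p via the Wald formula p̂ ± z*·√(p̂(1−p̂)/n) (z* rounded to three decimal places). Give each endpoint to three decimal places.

(0.357, 0.445)

p̂ = 83/207 = 0.40097.
Standard error of p̂: √(0.240192/207) = √0.001160349 = 0.034064.
The 80% critical value is z* = 1.282.
Margin = 1.282·0.034064 = 0.04367.
Interval: 0.40097 ± 0.04367 → (0.357, 0.445).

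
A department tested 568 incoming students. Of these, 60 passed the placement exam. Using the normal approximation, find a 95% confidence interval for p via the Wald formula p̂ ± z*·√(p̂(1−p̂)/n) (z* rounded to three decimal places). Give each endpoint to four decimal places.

(0.0804, 0.1309)

p̂ = 60/568 = 0.10563.
SE(p̂) = √(0.10563·0.89437/568) = 0.012897.
z* = 1.960 at the 95% level.
Margin of error: 1.960 × 0.012897 = 0.02528.
CI: 0.10563 ± 0.02528 = (0.0804, 0.1309).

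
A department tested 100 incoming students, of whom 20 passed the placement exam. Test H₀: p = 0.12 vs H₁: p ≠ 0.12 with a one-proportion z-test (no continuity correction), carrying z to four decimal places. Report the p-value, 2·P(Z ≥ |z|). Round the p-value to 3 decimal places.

Sample proportion p̂ = 20/100 = 0.20000.
Null standard error: √(0.12·0.88/100) = √0.001056000 = 0.032496.
z = (p̂ − p₀)/SE = (20/100 − 0.12)/0.032496 ≈ 2.4618.
p-value = 2·P(Z ≥ |z|) with z = 2.4618 → 0.014.

p-value = 0.014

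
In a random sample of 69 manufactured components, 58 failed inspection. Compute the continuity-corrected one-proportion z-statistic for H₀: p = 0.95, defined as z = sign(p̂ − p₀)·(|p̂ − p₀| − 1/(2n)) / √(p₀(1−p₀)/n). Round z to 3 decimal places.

z = -3.894

The sample proportion is 58/69 = 0.84058. p̂ − p₀ = -0.109420.
1/(2n) = 0.007246.
Corrected numerator: |-0.109420| − 0.007246 = 0.102174.
Null standard error: √(0.95·0.05/69) = √0.000688406 = 0.026237.
z = (−)0.102174/0.026237 = -3.894.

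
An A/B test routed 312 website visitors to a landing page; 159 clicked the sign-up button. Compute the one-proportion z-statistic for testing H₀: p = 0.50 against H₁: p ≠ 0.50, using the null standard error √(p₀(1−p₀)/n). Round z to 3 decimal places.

p̂ = 159/312 = 0.50962.
Under H₀, SE = √(p₀(1−p₀)/n) = √(0.50·0.50/312) = √0.000801282 = 0.028307.
z = (0.50962 − 0.50)/0.028307 = 0.00962/0.028307 = 0.340.

z = 0.340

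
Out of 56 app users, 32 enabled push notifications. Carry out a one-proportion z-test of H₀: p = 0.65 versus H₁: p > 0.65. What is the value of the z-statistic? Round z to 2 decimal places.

Sample proportion p̂ = 32/56 = 0.57143.
Under H₀, SE = √(p₀(1−p₀)/n) = √(0.65·0.35/56) = √0.004062500 = 0.063738.
z = (0.57143 − 0.65)/0.063738 = -0.07857/0.063738 = -1.23.

z = -1.23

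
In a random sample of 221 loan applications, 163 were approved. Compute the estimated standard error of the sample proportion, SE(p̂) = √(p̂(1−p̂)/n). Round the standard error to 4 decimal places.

SE = 0.0296

Sample proportion p̂ = 163/221 = 0.73756.
p̂(1−p̂) = 0.193565.
SE = √(0.193565/221) = √0.000875860 = 0.0296.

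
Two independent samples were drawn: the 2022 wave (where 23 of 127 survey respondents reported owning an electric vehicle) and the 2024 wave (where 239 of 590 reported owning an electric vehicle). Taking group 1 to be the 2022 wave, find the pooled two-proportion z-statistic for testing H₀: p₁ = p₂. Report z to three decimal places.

p̂₁ = 23/127 = 0.18110, p̂₂ = 239/590 = 0.40508.
Pooling: p̂ = 262/717 = 0.36541.
Pooled SE = √[0.2318859·0.00956893] ≈ 0.047105.
z = -0.22398/0.047105 = -4.755.

z = -4.755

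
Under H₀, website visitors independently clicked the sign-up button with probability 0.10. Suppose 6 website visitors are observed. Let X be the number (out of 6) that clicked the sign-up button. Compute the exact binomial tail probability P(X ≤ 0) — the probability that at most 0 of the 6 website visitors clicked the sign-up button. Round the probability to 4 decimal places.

X is binomial with n = 6 and p = 0.10.
P(X ≤ 0) = C(6,0)·0.10^0·0.90^6.
= 0.531441 = 0.5314.

P = 0.5314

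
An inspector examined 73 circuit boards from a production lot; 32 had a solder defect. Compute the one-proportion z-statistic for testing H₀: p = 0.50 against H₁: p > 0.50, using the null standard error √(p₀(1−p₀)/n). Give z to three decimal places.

z = -1.053

With x = 32 successes in n = 73, p̂ = 0.43836.
SE₀ = √(0.50·0.50/73) = 0.058521.
z = (0.43836 − 0.50)/0.058521 = -0.06164/0.058521 = -1.053.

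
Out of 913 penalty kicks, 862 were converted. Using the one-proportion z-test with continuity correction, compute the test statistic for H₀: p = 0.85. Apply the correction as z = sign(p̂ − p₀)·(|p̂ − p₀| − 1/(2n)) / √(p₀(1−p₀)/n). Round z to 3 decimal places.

z = 7.920

Sample proportion p̂ = 862/913 = 0.94414. p̂ − p₀ = 0.094140.
1/(2n) = 0.000548.
Corrected numerator: |0.094140| − 0.000548 = 0.093592.
Null standard error: √(0.85·0.15/913) = √0.000139650 = 0.011817.
z = +0.093592/0.011817 = 7.920.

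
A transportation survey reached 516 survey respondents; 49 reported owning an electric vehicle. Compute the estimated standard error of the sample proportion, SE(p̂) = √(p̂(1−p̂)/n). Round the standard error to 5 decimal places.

Sample proportion p̂ = 49/516 = 0.09496.
p̂(1−p̂) = 0.09496·0.90504 = 0.085943.
SE = √(0.085943/516) = √0.000166556 = 0.01291.

SE = 0.01291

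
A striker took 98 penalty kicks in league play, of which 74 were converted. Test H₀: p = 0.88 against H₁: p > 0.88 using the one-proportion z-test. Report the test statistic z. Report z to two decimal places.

With x = 74 successes in n = 98, p̂ = 0.75510.
Null standard error: √(0.88·0.12/98) = √0.001077551 = 0.032826.
z = (0.75510 − 0.88)/0.032826 = -0.12490/0.032826 = -3.80.

z = -3.80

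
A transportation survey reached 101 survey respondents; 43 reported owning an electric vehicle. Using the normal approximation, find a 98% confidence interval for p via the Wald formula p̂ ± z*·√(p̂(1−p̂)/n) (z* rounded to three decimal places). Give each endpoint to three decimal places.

(0.311, 0.540)

p̂ = 43/101 = 0.42574.
SE = √(p̂(1−p̂)/n) = √(0.244486/101) = 0.049200.
z* = 2.326 at the 98% level.
Margin = 2.326·0.049200 = 0.11444.
So the interval runs from 0.311 to 0.540.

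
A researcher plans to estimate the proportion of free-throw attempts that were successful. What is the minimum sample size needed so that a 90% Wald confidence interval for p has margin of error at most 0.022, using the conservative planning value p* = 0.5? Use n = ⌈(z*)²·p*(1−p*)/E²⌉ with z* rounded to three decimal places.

z* = 1.645 at the 90% level.
p*(1−p*) = 0.2500.
Required n before rounding: 2.706025 × 0.2500 / 0.022² = 1397.740.
Rounding up, n = 1398.

n = 1398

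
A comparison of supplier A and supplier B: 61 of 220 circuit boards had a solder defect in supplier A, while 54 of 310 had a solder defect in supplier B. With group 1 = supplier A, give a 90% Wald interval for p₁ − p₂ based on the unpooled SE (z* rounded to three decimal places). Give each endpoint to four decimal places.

p̂₁ = 61/220 = 0.27727, p̂₂ = 54/310 = 0.17419; p̂₁ − p̂₂ = 0.10308.
SE = √(0.000910875 + 0.000464033) = √0.001374908 = 0.037080.
z* = 1.645 at the 90% level. Margin of error = 0.06100.
Interval: 0.10308 ± 0.06100 → (0.0421, 0.1641).

(0.0421, 0.1641)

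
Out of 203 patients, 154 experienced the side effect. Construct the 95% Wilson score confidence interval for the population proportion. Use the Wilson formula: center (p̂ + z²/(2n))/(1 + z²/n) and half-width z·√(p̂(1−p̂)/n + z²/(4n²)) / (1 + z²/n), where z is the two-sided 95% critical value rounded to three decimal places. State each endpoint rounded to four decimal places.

p̂ = 154/203 = 0.75862; z = 1.960, so z² = 3.841600.
Denominator 1 + z²/n = 1 + 3.841600/203 = 1.018924.
Center = (0.75862 + 0.009462)/1.018924 = 0.75382.
Radicand: p̂(1−p̂)/n + z²/(4n²) = 0.000902046 + 0.000023306 = 0.000925352.
Half-width = 1.960·√0.000925352/1.018924 = 0.05852.
CI: 0.75382 ± 0.05852 = (0.6953, 0.8123).

(0.6953, 0.8123)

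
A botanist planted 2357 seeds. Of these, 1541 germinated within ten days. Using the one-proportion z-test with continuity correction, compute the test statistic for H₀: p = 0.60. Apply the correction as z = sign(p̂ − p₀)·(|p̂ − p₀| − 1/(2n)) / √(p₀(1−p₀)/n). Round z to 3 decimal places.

z = 5.310

With x = 1541 successes in n = 2357, p̂ = 0.65380. p̂ − p₀ = 0.053797.
Continuity correction 1/(2n) = 1/4714 = 0.000212.
Corrected numerator: |0.053797| − 0.000212 = 0.053585.
Null standard error: √(0.60·0.40/2357) = √0.000101824 = 0.010091.
z = (+)0.053585/0.010091 = 5.310.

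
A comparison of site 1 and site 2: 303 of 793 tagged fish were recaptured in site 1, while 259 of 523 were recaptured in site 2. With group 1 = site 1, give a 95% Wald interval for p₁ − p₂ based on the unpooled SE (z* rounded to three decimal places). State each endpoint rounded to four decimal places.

(-0.1677, -0.0585)

p̂₁ = 0.38209, p̂₂ = 0.49522, so the observed difference is -0.11313.
Unpooled SE = √(p̂₁(1−p̂₁)/n₁ + p̂₂(1−p̂₂)/n₂) = √(0.000297728 + 0.000477968) = 0.027851.
z* = 1.960 at the 95% level. Margin = 1.960·0.027851 = 0.05459.
So the interval runs from -0.1677 to -0.0585.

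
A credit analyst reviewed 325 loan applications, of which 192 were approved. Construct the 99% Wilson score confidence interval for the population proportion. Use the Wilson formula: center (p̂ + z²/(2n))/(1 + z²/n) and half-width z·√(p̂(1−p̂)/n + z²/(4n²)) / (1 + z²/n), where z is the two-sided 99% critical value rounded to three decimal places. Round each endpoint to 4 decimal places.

Here p̂ = 192/325 = 0.59077 and z = 2.576 (z² = 6.635776).
Denominator 1 + z²/n = 1 + 6.635776/325 = 1.020418.
Center = (0.59077 + 0.010209)/1.020418 = 0.58895.
Radicand: p̂(1−p̂)/n + z²/(4n²) = 0.000743880 + 0.000015706 = 0.000759586.
Half-width = z·√(radicand)/denom = 2.576·0.027561/1.020418 = 0.06958.
Interval: 0.58895 ± 0.06958 → (0.5194, 0.6585).

(0.5194, 0.6585)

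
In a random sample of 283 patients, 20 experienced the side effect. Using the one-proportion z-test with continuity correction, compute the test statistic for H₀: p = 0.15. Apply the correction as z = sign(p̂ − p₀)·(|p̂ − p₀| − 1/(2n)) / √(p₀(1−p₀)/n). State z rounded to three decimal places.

z = -3.654

The sample proportion is 20/283 = 0.07067. p̂ − p₀ = -0.079329.
1/(2n) = 0.001767.
Corrected numerator: |-0.079329| − 0.001767 = 0.077562.
Under H₀, SE = √(p₀(1−p₀)/n) = √(0.15·0.85/283) = √0.000450530 = 0.021226.
z = −0.077562/0.021226 = -3.654.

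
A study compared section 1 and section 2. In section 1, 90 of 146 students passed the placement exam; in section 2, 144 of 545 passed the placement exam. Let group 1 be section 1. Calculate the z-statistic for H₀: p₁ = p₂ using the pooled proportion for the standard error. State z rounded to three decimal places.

z = 7.987

Sample proportions: p̂₁ = 90/146 = 0.61644 and p̂₂ = 144/545 = 0.26422.
Pooling: p̂ = 234/691 = 0.33864.
SE = √[p̂(1−p̂)(1/n₁+1/n₂)] = √[0.33864·0.66136·(1/146+1/545)] ≈ 0.044101.
z = 0.35222/0.044101 = 7.987.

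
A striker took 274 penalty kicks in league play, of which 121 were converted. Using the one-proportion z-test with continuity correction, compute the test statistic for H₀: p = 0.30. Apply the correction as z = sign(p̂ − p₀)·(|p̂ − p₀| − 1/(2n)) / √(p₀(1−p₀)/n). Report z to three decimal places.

z = 5.049

With x = 121 successes in n = 274, p̂ = 0.44161. p̂ − p₀ = 0.141606.
Continuity correction 1/(2n) = 1/548 = 0.001825.
Corrected numerator: |0.141606| − 0.001825 = 0.139781.
Under H₀, SE = √(p₀(1−p₀)/n) = √(0.30·0.70/274) = √0.000766423 = 0.027684.
z = (+)0.139781/0.027684 = 5.049.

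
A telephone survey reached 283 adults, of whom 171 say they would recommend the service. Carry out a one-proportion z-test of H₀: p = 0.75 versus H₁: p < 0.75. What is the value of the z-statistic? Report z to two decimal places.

z = -5.66

Sample proportion p̂ = 171/283 = 0.60424.
SE₀ = √(0.75·0.25/283) = 0.025740.
Test statistic: z = -0.14576/0.025740 = -5.66.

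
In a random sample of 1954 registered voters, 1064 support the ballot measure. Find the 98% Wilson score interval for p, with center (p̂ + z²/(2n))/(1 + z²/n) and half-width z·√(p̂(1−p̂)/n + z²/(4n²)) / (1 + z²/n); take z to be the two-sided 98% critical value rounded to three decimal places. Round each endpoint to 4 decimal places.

(0.5182, 0.5706)

Here p̂ = 1064/1954 = 0.54452 and z = 2.326 (z² = 5.410276).
1 + z²/n = 1.002769.
Adjusted center: (0.54452 + z²/(2n))/1.002769 = 0.54440.
Radicand: p̂(1−p̂)/n + z²/(4n²) = 0.000126928 + 0.000000354 = 0.000127282.
Half-width = 2.326·√0.000127282/1.002769 = 0.02617.
So the interval runs from 0.5182 to 0.5706.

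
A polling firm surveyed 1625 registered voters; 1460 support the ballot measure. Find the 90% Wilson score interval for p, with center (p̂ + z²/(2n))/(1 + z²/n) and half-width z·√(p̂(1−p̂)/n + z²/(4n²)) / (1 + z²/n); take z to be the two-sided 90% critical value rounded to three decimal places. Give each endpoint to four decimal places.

p̂ = 1460/1625 = 0.89846; z = 1.645, so z² = 2.706025.
1 + z²/n = 1.001665.
Center = (0.89846 + 0.000833)/1.001665 = 0.89780.
Radicand: p̂(1−p̂)/n + z²/(4n²) = 0.000056141 + 0.000000256 = 0.000056397.
Half-width = z·√(radicand)/denom = 1.645·0.007510/1.001665 = 0.01233.
So the interval runs from 0.8855 to 0.9101.

(0.8855, 0.9101)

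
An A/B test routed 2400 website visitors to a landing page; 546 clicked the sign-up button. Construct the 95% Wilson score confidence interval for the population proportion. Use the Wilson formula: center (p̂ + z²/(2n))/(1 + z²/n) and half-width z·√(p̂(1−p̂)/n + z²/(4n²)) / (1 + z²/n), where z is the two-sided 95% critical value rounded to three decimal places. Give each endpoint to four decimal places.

p̂ = 546/2400 = 0.22750; z = 1.960, so z² = 3.841600.
Denominator 1 + z²/n = 1 + 3.841600/2400 = 1.001601.
Center = (0.22750 + 0.000800)/1.001601 = 0.22794.
Radicand: p̂(1−p̂)/n + z²/(4n²) = 0.000073227 + 0.000000167 = 0.000073394.
Half-width = z·√(radicand)/denom = 1.960·0.008567/1.001601 = 0.01676.
So the interval runs from 0.2112 to 0.2447.

(0.2112, 0.2447)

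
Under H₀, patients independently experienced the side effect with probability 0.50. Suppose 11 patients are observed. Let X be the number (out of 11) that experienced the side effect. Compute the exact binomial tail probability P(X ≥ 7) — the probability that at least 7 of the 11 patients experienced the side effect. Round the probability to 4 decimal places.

P = 0.2744

X is binomial with n = 11 and p = 0.50.
P(X ≥ 7) = Σ_{j=7}^{11} C(11,j)·0.50^j·0.50^{11−j}.
= 0.161133 + 0.080566 + 0.026855 + 0.005371 + 0.000488 = 0.2744.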